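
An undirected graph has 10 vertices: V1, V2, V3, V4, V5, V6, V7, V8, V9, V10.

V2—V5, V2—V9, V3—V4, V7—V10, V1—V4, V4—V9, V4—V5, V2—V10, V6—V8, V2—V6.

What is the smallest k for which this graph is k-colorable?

V4 and V9 are adjacent, so at least 2 colors are needed.
A valid assignment using 2 colors: V1=2, V2=1, V3=2, V4=1, V5=2, V6=2, V7=1, V8=1, V9=2, V10=2. Each edge has distinct colors on its endpoints.

2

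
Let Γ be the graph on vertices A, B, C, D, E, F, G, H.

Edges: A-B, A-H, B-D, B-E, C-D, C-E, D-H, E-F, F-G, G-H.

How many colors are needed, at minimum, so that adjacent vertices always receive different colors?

2

C and D are adjacent, so at least 2 colors are needed.
2 colors suffice: A=2, B=1, C=1, D=2, E=2, F=1, G=2, H=1. No two adjacent vertices share a color.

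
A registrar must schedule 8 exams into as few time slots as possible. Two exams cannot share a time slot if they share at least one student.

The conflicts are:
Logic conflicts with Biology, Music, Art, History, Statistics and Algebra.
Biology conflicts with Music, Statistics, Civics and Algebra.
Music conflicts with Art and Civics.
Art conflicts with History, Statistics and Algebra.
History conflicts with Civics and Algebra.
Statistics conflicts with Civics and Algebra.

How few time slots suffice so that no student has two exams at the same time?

Logic, Biology, Statistics, Algebra pairwise conflict, so at least 4 time slots are needed.
4 time slots suffice: time slot 1 → {Logic, Civics}; time slot 2 → {Music, History, Statistics}; time slot 3 → {Biology, Art}; time slot 4 → {Algebra}. No two conflicting exams share a time slot.

4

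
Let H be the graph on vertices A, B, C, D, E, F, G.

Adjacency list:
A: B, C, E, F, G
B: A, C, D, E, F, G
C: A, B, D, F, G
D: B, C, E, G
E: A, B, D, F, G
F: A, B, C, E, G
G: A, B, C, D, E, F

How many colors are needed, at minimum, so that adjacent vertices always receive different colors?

5

A, B, C, F, G are mutually adjacent (a clique of size 5), so at least 5 colors are needed.
5 colors suffice: A=4, B=2, C=3, D=4, E=3, F=5, G=1. Each edge has distinct colors on its endpoints.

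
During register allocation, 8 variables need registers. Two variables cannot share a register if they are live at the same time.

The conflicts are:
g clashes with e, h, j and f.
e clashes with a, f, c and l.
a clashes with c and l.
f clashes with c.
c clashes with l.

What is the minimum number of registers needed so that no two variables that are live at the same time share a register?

e, a, c, l pairwise conflict, so at least 4 registers are needed.
4 registers suffice: register 1 → {e, h, j}; register 2 → {g, c}; register 3 → {a, f}; register 4 → {l}. Every pair that conflicts lands in different registers.

4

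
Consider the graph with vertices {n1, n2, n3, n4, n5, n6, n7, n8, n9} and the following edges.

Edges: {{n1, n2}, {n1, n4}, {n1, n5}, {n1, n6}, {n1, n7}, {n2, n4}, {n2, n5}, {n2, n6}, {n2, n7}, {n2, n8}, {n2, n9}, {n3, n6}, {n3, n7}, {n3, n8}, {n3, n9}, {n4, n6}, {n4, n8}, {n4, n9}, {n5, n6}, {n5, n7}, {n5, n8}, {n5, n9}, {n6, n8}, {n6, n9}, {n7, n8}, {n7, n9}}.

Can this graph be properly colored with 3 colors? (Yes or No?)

n2, n5, n6, n8 form a clique, so at least 4 colors are needed.
So 3 colors are not enough.

No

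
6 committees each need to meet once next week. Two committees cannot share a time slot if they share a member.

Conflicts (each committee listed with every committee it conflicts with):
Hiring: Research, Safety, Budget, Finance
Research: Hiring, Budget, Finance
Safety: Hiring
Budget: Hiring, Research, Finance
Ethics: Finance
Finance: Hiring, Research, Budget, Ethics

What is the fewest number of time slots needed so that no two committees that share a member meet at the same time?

4

Hiring, Research, Budget, Finance pairwise conflict, so at least 4 time slots are needed.
4 time slots suffice: Hiring=2, Research=3, Safety=1, Budget=4, Ethics=2, Finance=1. Each listed conflict is separated.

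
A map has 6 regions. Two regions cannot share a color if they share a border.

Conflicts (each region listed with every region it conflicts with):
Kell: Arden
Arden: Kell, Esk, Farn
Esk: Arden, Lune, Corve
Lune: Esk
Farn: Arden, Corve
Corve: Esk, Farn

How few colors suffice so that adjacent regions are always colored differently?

2

Kell and Arden conflict, so at least 2 colors are needed.
A valid assignment using 2 colors: Kell=2, Arden=1, Esk=2, Lune=1, Farn=2, Corve=1. Each listed conflict is separated.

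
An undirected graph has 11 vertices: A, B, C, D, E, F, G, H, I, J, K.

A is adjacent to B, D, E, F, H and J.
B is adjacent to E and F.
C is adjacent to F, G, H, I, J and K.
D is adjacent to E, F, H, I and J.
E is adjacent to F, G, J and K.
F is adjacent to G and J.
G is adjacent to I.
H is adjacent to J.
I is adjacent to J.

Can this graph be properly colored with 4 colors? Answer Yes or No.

No

A, D, E, F, J form a clique, so at least 5 colors are needed.
So 4 colors are not enough.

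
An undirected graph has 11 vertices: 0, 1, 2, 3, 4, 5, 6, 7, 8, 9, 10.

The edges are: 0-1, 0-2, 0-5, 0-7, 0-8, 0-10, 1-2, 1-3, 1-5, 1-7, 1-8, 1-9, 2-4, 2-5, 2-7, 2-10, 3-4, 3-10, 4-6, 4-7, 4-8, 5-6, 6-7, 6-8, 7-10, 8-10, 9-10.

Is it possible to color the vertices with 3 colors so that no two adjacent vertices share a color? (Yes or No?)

No

0, 2, 7, 10 form a clique, so at least 4 colors are needed.
So 3 colors are not enough.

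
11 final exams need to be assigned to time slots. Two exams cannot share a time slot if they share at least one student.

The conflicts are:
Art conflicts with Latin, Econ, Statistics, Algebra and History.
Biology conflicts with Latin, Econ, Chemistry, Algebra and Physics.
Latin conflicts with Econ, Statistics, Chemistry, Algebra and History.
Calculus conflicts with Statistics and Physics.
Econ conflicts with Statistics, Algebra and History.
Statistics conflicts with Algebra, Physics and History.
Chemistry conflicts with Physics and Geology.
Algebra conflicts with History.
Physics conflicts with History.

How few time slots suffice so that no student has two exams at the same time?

6

Art, Latin, Econ, Statistics, Algebra, History are mutually in conflict, so at least 6 time slots are needed.
A valid assignment using 6 time slots: Art=6, Biology=1, Latin=2, Calculus=3, Econ=4, Statistics=1, Chemistry=3, Algebra=5, Physics=2, Geology=1, History=3. Each listed conflict is separated.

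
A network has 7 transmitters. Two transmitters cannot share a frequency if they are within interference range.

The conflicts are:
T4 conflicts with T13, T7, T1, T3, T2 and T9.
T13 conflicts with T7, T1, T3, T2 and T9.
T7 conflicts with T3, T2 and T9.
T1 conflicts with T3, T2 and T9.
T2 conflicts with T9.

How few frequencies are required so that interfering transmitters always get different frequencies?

T4, T13, T7, T2, T9 all conflict with each other, so at least 5 frequencies are needed.
Using 5 frequencies: T4=1, T13=2, T7=5, T1=5, T3=3, T2=4, T9=3. Every pair that conflicts lands in different frequencies.

5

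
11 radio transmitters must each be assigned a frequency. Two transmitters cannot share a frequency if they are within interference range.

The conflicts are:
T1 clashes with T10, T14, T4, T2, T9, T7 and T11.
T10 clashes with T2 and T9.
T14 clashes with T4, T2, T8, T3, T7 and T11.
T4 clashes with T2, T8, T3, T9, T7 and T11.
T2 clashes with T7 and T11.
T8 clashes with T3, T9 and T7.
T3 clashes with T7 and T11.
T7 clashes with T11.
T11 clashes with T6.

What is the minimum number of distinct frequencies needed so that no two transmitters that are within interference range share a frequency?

6

T1, T14, T4, T2, T7, T11 are mutually in conflict, so at least 6 frequencies are needed.
6 frequencies suffice: frequency 1 → {T10, T4, T6}; frequency 2 → {T8, T11}; frequency 3 → {T1, T3}; frequency 4 → {T9, T7}; frequency 5 → {T14}; frequency 6 → {T2}. Each listed conflict is separated.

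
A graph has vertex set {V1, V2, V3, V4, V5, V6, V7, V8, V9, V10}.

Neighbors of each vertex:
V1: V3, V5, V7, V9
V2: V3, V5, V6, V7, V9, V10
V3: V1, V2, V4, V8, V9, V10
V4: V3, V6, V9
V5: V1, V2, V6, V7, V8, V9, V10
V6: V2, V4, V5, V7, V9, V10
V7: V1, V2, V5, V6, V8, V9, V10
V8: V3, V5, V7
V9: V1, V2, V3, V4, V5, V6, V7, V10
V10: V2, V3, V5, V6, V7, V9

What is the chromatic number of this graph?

V2, V5, V6, V7, V9, V10 are mutually adjacent (a clique of size 6), so at least 6 colors are needed.
6 colors suffice: color 1 → {V8, V9}; color 2 → {V3, V5}; color 3 → {V4, V7}; color 4 → {V1, V6}; color 5 → {V10}; color 6 → {V2}. No two adjacent vertices share a color.

6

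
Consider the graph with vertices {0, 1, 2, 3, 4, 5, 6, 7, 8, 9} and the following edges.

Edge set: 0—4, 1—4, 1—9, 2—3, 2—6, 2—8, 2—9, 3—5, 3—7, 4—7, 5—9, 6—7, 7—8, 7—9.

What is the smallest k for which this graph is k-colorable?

2

1 and 9 are adjacent, so at least 2 colors are needed.
2 colors suffice: 0=a, 1=a, 2=a, 3=b, 4=b, 5=a, 6=b, 7=a, 8=b, 9=b. Every edge joins two different colors.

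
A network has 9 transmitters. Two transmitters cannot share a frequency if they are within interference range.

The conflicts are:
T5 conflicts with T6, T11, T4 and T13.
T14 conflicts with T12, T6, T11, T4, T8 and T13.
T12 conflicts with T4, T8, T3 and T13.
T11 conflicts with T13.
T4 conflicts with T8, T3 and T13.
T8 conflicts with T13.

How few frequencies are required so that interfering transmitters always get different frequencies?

T14, T12, T4, T8, T13 all conflict with each other, so at least 5 frequencies are needed.
5 frequencies suffice: T5=2, T14=2, T12=4, T6=1, T11=3, T4=3, T8=5, T3=1, T13=1. No two conflicting transmitters share a frequency.

5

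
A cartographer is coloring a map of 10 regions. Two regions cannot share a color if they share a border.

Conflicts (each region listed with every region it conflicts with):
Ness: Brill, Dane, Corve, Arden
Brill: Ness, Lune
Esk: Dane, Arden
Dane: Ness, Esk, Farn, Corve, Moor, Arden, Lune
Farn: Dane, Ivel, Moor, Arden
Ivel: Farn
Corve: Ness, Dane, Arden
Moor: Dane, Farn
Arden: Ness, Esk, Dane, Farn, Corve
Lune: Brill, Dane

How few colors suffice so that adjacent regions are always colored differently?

4

Ness, Dane, Corve, Arden all conflict with each other, so at least 4 colors are needed.
4 colors suffice: Ness=3, Brill=1, Esk=3, Dane=1, Farn=3, Ivel=1, Corve=4, Moor=2, Arden=2, Lune=2. No two conflicting regions share a color.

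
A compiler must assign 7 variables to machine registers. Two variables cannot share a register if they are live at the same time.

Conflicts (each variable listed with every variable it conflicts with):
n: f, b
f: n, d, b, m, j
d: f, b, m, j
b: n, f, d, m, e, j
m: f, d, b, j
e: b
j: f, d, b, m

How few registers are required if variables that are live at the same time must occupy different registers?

f, d, b, m, j all conflict with each other, so at least 5 registers are needed.
A valid assignment using 5 registers: n=3, f=2, d=3, b=1, m=4, e=2, j=5. Each listed conflict is separated.

5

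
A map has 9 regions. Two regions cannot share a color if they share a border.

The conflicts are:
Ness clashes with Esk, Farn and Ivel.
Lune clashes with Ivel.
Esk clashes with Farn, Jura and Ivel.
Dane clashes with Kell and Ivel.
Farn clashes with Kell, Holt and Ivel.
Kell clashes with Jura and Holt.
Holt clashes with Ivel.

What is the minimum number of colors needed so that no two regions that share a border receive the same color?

Ness, Esk, Farn, Ivel all conflict with each other, so at least 4 colors are needed.
4 colors suffice: color 1 → {Kell, Ivel}; color 2 → {Lune, Dane, Farn, Jura}; color 3 → {Esk, Holt}; color 4 → {Ness}. No two conflicting regions share a color.

4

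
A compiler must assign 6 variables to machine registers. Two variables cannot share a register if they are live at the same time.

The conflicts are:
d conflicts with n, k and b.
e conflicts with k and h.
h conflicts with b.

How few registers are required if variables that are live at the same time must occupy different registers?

The cycle k-d-b-h-e-k has odd length 5, so it cannot be 2-colored; at least 3 registers are needed.
3 registers suffice: register 1 → {d, h}; register 2 → {n, k, b}; register 3 → {e}. Each listed conflict is separated.

3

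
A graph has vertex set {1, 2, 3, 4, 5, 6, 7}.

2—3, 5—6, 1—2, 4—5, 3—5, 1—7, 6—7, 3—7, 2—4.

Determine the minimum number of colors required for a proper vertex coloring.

2

5 and 6 are adjacent, so at least 2 colors are needed.
A valid assignment using 2 colors: 1=red, 2=blue, 3=red, 4=red, 5=blue, 6=red, 7=blue. No two adjacent vertices share a color.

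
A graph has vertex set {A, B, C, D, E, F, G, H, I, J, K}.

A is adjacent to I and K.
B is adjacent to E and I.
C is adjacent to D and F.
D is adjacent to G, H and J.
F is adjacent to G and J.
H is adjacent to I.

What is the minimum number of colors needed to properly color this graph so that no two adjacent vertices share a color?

D and G are adjacent, so at least 2 colors are needed.
One proper 2-coloring: A=2, B=2, C=2, D=1, E=1, F=1, G=2, H=2, I=1, J=2, K=1. No two adjacent vertices share a color.

2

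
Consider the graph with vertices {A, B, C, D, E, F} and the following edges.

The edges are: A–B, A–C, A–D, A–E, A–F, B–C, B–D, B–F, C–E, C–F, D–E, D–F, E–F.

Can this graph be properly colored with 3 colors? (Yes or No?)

No

A, B, D, F are mutually adjacent (a clique of size 4), so at least 4 colors are needed.
So 3 colors are not enough.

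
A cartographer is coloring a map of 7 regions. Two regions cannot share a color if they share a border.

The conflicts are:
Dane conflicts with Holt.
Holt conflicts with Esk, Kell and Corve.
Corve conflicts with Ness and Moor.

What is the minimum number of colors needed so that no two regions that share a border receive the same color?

2

Holt and Kell conflict, so at least 2 colors are needed.
One proper 2-coloring: Dane=2, Holt=1, Esk=2, Kell=2, Corve=2, Ness=1, Moor=1. Each listed conflict is separated.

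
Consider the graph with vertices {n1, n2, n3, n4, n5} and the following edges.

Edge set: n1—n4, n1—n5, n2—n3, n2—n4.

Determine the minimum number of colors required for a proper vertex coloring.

2

n1 and n4 are adjacent, so at least 2 colors are needed.
One proper 2-coloring: n1=2, n2=2, n3=1, n4=1, n5=1. Every edge joins two different colors.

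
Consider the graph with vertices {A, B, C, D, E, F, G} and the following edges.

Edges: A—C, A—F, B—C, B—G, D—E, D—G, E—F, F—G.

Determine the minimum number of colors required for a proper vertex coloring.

The cycle A-F-G-B-C-A has odd length 5, so it cannot be 2-colored; at least 3 colors are needed.
3 colors suffice: color 1 → {A, E, G}; color 2 → {C, D, F}; color 3 → {B}. Each edge has distinct colors on its endpoints.

3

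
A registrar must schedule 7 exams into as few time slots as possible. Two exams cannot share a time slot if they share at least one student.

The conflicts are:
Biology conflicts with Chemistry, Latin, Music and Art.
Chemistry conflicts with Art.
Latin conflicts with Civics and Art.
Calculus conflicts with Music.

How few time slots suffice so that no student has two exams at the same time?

3

Biology, Chemistry, Art all conflict with each other, so at least 3 time slots are needed.
3 time slots suffice: time slot 1 → {Biology, Calculus, Civics}; time slot 2 → {Music, Art}; time slot 3 → {Chemistry, Latin}. Every pair that conflicts lands in different time slots.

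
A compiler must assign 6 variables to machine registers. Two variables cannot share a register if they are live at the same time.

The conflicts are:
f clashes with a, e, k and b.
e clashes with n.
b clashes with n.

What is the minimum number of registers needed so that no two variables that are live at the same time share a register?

2

f and e conflict, so at least 2 registers are needed.
Using 2 registers: f=1, a=2, e=2, k=2, b=2, n=1. Every pair that conflicts lands in different registers.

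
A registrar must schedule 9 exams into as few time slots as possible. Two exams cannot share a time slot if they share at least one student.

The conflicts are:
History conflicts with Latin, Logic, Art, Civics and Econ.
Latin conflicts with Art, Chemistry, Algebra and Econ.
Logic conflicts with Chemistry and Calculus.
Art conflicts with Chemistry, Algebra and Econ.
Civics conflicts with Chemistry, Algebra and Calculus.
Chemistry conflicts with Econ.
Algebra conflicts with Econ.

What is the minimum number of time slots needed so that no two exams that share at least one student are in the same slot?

4

History, Latin, Art, Econ all conflict with each other, so at least 4 time slots are needed.
4 time slots suffice: time slot 1 → {Logic, Civics, Econ}; time slot 2 → {History, Chemistry, Algebra, Calculus}; time slot 3 → {Art}; time slot 4 → {Latin}. No two conflicting exams share a time slot.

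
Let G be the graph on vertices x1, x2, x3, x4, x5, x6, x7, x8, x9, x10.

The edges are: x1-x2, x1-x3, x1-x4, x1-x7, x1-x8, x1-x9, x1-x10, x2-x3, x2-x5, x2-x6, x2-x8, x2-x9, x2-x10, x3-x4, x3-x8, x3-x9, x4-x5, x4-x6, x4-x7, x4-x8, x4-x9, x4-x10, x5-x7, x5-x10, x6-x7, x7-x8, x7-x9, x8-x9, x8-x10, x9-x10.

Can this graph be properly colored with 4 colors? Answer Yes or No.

No

x1, x4, x7, x8, x9 are mutually adjacent (a clique of size 5), so at least 5 colors are needed.
So 4 colors are not enough.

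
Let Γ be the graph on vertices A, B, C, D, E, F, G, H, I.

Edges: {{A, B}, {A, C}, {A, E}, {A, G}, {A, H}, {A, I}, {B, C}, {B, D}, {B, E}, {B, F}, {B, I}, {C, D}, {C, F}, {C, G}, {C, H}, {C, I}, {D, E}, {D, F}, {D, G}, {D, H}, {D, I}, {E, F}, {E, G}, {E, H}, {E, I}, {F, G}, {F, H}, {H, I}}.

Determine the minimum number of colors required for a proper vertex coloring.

D, E, F, G form a clique, so at least 4 colors are needed.
4 colors suffice: color red → {A, D}; color blue → {C, E}; color green → {F, I}; color yellow → {B, G, H}. Each edge has distinct colors on its endpoints.

4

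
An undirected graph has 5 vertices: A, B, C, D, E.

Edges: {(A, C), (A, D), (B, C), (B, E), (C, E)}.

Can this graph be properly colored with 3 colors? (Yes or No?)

Yes

The chromatic number is 3. B, C, E are mutually adjacent, so at least 3 colors are needed.
3 colors suffice: color 1 → {C, D}; color 2 → {A, E}; color 3 → {B}.
That is already a proper 3-coloring.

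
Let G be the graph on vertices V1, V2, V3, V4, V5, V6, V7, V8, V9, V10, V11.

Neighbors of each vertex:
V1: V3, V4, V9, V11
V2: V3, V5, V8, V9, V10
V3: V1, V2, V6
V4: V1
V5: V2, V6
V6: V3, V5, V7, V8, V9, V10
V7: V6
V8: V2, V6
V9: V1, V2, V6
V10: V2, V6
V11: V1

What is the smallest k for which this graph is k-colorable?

2

V6 and V9 are adjacent, so at least 2 colors are needed.
A valid assignment using 2 colors: V1=red, V2=red, V3=blue, V4=blue, V5=blue, V6=red, V7=blue, V8=blue, V9=blue, V10=blue, V11=blue. Each edge has distinct colors on its endpoints.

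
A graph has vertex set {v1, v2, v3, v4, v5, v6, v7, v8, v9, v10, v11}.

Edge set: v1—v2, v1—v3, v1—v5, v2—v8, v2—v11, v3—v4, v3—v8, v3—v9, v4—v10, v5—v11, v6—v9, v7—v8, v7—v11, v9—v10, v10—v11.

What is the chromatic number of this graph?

v2 and v8 are adjacent, so at least 2 colors are needed.
2 colors suffice: color 1 → {v1, v4, v8, v9, v11}; color 2 → {v2, v3, v5, v6, v7, v10}. Every edge joins two different colors.

2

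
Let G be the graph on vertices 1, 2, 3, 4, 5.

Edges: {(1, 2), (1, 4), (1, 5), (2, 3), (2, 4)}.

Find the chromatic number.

1, 2, 4 are pairwise adjacent, so at least 3 colors are needed.
3 colors suffice: color a → {2, 5}; color b → {1, 3}; color c → {4}. Every edge joins two different colors.

3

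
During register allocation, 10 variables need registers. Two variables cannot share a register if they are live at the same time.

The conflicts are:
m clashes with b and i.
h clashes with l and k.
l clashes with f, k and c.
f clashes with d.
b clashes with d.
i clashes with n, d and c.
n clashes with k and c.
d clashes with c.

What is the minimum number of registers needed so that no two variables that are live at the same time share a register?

3

h, l, k are mutually in conflict, so at least 3 registers are needed.
3 registers suffice: register 1 → {l, b, i}; register 2 → {m, h, n, d}; register 3 → {f, k, c}. Every pair that conflicts lands in different registers.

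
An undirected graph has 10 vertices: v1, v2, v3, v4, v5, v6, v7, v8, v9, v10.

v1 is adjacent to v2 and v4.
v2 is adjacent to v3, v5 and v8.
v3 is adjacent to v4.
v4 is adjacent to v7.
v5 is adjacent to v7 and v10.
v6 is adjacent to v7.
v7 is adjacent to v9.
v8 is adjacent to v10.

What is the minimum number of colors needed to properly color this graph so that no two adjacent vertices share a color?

The cycle v2-v5-v7-v4-v3-v2 has odd length 5, so it cannot be 2-colored; at least 3 colors are needed.
3 colors suffice: color 1 → {v2, v7, v10}; color 2 → {v4, v5, v6, v8, v9}; color 3 → {v1, v3}. No two adjacent vertices share a color.

3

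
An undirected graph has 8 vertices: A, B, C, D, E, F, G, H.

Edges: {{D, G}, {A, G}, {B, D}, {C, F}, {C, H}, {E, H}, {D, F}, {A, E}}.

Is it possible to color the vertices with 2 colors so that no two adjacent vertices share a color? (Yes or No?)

The cycle D-G-A-E-H-C-F-D has odd length 7, so it cannot be 2-colored; at least 3 colors are needed.
So 2 colors are not enough.

No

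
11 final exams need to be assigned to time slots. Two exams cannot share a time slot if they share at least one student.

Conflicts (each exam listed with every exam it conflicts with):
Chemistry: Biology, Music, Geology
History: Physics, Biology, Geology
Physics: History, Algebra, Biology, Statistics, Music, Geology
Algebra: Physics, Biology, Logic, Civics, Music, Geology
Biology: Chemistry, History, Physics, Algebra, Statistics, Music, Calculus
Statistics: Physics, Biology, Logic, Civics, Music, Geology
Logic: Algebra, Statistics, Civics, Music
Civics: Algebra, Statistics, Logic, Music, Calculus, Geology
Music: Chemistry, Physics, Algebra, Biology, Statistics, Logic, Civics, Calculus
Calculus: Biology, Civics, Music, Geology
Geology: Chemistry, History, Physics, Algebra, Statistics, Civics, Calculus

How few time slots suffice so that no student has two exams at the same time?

Physics, Algebra, Biology, Music all conflict with each other, so at least 4 time slots are needed.
4 time slots suffice: time slot 1 → {Music, Geology}; time slot 2 → {Biology, Civics}; time slot 3 → {Chemistry, Physics, Logic, Calculus}; time slot 4 → {History, Algebra, Statistics}. Every pair that conflicts lands in different time slots.

4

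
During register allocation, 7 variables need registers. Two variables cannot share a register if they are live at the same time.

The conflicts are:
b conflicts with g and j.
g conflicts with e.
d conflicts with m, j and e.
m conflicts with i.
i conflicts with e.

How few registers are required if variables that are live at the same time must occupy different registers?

3

The cycle j-d-e-g-b-j has odd length 5, so it cannot be 2-colored; at least 3 registers are needed.
3 registers suffice: register 1 → {m, j, e}; register 2 → {g, d, i}; register 3 → {b}. Each listed conflict is separated.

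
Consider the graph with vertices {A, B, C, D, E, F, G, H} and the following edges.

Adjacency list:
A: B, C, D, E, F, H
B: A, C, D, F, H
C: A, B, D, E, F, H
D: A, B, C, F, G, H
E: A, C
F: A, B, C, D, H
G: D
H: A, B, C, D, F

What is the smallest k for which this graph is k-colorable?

A, B, C, D, F, H form a clique, so at least 6 colors are needed.
6 colors suffice: color 1 → {C, G}; color 2 → {A}; color 3 → {D, E}; color 4 → {H}; color 5 → {B}; color 6 → {F}. Each edge has distinct colors on its endpoints.

6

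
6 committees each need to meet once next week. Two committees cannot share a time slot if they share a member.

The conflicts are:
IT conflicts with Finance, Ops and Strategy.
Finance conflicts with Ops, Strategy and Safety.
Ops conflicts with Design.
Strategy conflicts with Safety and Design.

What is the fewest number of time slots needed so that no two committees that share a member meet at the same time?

3

IT, Finance, Ops all conflict with each other, so at least 3 time slots are needed.
3 time slots suffice: time slot 1 → {Ops, Strategy}; time slot 2 → {Finance, Design}; time slot 3 → {IT, Safety}. No two conflicting committees share a time slot.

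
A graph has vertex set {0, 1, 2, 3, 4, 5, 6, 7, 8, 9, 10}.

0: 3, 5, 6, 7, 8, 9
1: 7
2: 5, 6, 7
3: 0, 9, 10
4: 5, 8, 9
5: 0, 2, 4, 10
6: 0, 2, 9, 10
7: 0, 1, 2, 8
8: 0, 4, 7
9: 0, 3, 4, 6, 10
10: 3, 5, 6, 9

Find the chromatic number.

3

0, 3, 9 are pairwise adjacent, so at least 3 colors are needed.
A valid assignment using 3 colors: 0=a, 1=a, 2=a, 3=c, 4=a, 5=b, 6=c, 7=b, 8=c, 9=b, 10=a. No two adjacent vertices share a color.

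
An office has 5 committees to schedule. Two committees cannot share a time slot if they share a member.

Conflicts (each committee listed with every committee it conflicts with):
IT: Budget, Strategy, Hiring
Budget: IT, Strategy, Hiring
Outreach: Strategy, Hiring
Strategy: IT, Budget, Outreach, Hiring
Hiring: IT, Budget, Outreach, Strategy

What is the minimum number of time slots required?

4

IT, Budget, Strategy, Hiring pairwise conflict, so at least 4 time slots are needed.
4 time slots suffice: IT=3, Budget=4, Outreach=3, Strategy=1, Hiring=2. Each listed conflict is separated.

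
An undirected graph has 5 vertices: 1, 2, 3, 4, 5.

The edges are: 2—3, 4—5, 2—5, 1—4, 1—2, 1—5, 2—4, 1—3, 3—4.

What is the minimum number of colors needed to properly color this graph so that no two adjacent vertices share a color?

4

1, 2, 4, 5 form a clique, so at least 4 colors are needed.
4 colors suffice: color red → {4}; color blue → {2}; color green → {1}; color yellow → {3, 5}. Each edge has distinct colors on its endpoints.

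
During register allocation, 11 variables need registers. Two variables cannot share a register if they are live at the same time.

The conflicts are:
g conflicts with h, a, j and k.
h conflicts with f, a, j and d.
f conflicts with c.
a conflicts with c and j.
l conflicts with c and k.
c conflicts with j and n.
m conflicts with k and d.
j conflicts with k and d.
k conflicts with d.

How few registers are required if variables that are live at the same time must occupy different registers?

g, h, a, j all conflict with each other, so at least 4 registers are needed.
Using 4 registers: g=3, h=2, f=1, a=4, l=1, c=2, m=1, j=1, k=2, n=1, d=3. Each listed conflict is separated.

4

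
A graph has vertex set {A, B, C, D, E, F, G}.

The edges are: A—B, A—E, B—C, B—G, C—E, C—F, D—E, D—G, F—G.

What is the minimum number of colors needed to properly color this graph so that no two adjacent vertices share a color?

The cycle C-F-G-D-E-C has odd length 5, so it cannot be 2-colored; at least 3 colors are needed.
3 colors suffice: color red → {E, G}; color blue → {B, D, F}; color green → {A, C}. No two adjacent vertices share a color.

3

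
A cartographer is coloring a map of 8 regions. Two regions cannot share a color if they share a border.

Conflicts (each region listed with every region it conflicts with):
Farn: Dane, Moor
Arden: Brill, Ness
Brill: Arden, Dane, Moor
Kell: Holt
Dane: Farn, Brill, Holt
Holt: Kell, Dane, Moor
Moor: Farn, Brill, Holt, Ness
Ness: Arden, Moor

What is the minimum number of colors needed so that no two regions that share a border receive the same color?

2

Arden and Ness conflict, so at least 2 colors are needed.
2 colors suffice: color 1 → {Arden, Kell, Dane, Moor}; color 2 → {Farn, Brill, Holt, Ness}. Each listed conflict is separated.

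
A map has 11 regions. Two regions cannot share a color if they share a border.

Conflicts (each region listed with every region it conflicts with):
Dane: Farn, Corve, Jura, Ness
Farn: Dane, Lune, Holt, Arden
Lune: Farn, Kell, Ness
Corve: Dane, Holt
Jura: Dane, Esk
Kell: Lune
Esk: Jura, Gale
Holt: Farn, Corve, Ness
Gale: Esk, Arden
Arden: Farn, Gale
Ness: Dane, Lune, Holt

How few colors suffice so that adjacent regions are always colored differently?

2

Holt and Ness conflict, so at least 2 colors are needed.
2 colors suffice: color 1 → {Dane, Lune, Esk, Holt, Arden}; color 2 → {Farn, Corve, Jura, Kell, Gale, Ness}. No two conflicting regions share a color.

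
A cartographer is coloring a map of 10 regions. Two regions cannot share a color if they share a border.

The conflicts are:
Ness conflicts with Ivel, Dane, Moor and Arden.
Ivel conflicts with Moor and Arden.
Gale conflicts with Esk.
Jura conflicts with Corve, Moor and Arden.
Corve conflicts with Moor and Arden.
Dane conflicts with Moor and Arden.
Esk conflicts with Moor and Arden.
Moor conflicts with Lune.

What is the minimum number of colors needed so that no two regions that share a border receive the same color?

3

Ness, Ivel, Arden pairwise conflict, so at least 3 colors are needed.
One proper 3-coloring: Ness=2, Ivel=3, Gale=1, Jura=2, Corve=3, Dane=3, Esk=2, Moor=1, Lune=2, Arden=1. Each listed conflict is separated.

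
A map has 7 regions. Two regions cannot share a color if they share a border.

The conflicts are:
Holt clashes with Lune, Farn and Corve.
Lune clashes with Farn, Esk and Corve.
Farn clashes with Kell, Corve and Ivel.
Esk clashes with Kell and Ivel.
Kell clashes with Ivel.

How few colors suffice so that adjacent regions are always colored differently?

Holt, Lune, Farn, Corve pairwise conflict, so at least 4 colors are needed.
4 colors suffice: color 1 → {Farn, Esk}; color 2 → {Lune, Kell}; color 3 → {Corve, Ivel}; color 4 → {Holt}. Each listed conflict is separated.

4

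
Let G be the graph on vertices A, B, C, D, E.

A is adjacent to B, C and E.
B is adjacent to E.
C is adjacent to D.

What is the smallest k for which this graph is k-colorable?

A, B, E are mutually adjacent, so at least 3 colors are needed.
3 colors suffice: color 1 → {A, D}; color 2 → {C, E}; color 3 → {B}. No two adjacent vertices share a color.

3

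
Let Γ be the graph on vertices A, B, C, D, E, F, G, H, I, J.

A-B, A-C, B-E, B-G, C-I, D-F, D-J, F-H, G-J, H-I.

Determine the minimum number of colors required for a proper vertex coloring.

3

The cycle H-F-D-J-G-B-A-C-I-H has odd length 9, so it cannot be 2-colored; at least 3 colors are needed.
3 colors suffice: A=blue, B=red, C=red, D=red, E=blue, F=blue, G=blue, H=red, I=blue, J=green. No two adjacent vertices share a color.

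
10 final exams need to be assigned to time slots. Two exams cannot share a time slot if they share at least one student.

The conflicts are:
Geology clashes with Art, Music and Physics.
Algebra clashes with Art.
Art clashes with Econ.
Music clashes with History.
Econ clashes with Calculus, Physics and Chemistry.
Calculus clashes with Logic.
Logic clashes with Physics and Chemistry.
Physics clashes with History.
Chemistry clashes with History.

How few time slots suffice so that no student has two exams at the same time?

2

Geology and Physics conflict, so at least 2 time slots are needed.
2 time slots suffice: Geology=2, Algebra=2, Art=1, Music=1, Econ=2, Calculus=1, Logic=2, Physics=1, Chemistry=1, History=2. Each listed conflict is separated.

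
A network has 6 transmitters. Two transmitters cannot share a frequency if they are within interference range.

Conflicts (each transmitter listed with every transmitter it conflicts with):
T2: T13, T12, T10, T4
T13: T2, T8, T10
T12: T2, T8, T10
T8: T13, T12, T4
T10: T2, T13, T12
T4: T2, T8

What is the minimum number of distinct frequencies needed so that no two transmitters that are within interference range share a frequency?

3

T2, T13, T10 pairwise conflict, so at least 3 frequencies are needed.
3 frequencies suffice: frequency 1 → {T2, T8}; frequency 2 → {T13, T12, T4}; frequency 3 → {T10}. No two conflicting transmitters share a frequency.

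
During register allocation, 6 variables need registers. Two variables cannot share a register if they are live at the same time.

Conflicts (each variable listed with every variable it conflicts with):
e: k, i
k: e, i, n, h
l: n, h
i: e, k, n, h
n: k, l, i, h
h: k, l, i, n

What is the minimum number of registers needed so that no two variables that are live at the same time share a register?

k, i, n, h all conflict with each other, so at least 4 registers are needed.
A valid assignment using 4 registers: e=1, k=2, l=2, i=4, n=3, h=1. Each listed conflict is separated.

4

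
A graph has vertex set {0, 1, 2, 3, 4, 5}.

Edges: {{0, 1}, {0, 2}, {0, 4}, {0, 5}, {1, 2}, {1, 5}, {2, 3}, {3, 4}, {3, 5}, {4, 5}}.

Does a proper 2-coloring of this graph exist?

3, 4, 5 form a triangle, so at least 3 colors are needed.
So 2 colors are not enough.

No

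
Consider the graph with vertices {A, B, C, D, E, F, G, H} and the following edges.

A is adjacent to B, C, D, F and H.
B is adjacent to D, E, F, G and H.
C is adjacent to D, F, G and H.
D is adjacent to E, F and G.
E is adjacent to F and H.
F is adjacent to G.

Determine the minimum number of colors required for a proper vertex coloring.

4

C, D, F, G are mutually adjacent (a clique of size 4), so at least 4 colors are needed.
One proper 4-coloring: A=4, B=2, C=2, D=1, E=4, F=3, G=4, H=1. Each edge has distinct colors on its endpoints.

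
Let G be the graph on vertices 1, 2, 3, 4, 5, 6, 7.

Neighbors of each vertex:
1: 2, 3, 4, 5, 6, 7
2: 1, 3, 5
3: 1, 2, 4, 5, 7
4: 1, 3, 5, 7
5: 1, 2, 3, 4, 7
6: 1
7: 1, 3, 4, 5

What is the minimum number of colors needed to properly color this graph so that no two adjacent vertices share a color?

5

1, 3, 4, 5, 7 are mutually adjacent (a clique of size 5), so at least 5 colors are needed.
5 colors suffice: color a → {1}; color b → {3, 6}; color c → {5}; color d → {2, 4}; color e → {7}. Every edge joins two different colors.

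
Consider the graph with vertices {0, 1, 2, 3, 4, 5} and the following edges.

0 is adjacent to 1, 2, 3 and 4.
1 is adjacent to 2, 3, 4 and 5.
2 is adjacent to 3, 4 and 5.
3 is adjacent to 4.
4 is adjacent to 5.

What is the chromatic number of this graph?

0, 1, 2, 3, 4 are mutually adjacent (a clique of size 5), so at least 5 colors are needed.
5 colors suffice: 0=yellow, 1=green, 2=red, 3=purple, 4=blue, 5=yellow. Every edge joins two different colors.

5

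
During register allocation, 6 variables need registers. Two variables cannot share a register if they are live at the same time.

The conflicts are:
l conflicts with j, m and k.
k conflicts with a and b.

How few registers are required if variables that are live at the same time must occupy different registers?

2

l and k conflict, so at least 2 registers are needed.
Using 2 registers: l=1, j=2, m=2, k=2, a=1, b=1. Each listed conflict is separated.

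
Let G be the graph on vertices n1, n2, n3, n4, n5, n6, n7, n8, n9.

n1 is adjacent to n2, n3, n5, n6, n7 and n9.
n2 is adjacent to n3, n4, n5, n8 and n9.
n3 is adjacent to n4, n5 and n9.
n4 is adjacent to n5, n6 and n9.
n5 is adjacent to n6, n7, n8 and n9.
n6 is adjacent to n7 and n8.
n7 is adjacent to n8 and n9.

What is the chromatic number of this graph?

5

n2, n3, n4, n5, n9 are mutually adjacent (a clique of size 5), so at least 5 colors are needed.
5 colors suffice: color 1 → {n5}; color 2 → {n2, n6}; color 3 → {n1, n4, n8}; color 4 → {n9}; color 5 → {n3, n7}. Each edge has distinct colors on its endpoints.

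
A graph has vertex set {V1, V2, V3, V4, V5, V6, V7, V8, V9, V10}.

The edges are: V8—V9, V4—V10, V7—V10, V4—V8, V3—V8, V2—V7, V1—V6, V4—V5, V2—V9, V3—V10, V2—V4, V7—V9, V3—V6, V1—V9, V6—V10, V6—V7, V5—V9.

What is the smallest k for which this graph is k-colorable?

3

V2, V7, V9 are pairwise adjacent, so at least 3 colors are needed.
3 colors suffice: color 1 → {V4, V6, V9}; color 2 → {V1, V3, V5, V7}; color 3 → {V2, V8, V10}. No two adjacent vertices share a color.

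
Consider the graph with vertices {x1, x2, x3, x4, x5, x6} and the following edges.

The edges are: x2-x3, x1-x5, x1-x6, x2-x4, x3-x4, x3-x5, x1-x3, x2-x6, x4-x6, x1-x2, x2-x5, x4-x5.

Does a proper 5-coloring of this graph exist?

Yes

The chromatic number is 4. x1, x2, x3, x5 form a clique, so at least 4 colors are needed.
4 colors suffice: color red → {x2}; color blue → {x1, x4}; color green → {x5, x6}; color yellow → {x3}.
Since 5 ≥ 4, a proper 5-coloring certainly exists.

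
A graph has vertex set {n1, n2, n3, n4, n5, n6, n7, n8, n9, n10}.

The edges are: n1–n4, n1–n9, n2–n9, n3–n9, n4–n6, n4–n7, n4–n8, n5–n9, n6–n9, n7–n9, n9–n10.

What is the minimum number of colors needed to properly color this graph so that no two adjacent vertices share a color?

n4 and n8 are adjacent, so at least 2 colors are needed.
2 colors suffice: color R → {n4, n9}; color B → {n1, n2, n3, n5, n6, n7, n8, n10}. Every edge joins two different colors.

2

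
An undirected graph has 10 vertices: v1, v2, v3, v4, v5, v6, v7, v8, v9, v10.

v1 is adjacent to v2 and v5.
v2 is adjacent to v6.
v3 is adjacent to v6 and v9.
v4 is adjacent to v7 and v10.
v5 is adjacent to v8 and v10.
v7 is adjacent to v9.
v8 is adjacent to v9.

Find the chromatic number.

3

The cycle v2-v6-v3-v9-v8-v5-v1-v2 has odd length 7, so it cannot be 2-colored; at least 3 colors are needed.
One proper 3-coloring: v1=blue, v2=red, v3=green, v4=red, v5=red, v6=blue, v7=blue, v8=blue, v9=red, v10=blue. No two adjacent vertices share a color.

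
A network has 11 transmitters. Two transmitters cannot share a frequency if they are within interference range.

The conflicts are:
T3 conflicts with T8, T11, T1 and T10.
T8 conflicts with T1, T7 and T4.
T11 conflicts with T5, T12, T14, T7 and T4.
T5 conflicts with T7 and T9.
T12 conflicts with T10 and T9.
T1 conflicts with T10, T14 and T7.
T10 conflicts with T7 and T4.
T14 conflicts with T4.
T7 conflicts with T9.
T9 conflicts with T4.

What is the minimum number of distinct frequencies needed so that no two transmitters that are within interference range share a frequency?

3

T3, T8, T1 all conflict with each other, so at least 3 frequencies are needed.
3 frequencies suffice: T3=2, T8=1, T11=1, T5=3, T12=2, T1=3, T10=1, T14=2, T7=2, T9=1, T4=3. Every pair that conflicts lands in different frequencies.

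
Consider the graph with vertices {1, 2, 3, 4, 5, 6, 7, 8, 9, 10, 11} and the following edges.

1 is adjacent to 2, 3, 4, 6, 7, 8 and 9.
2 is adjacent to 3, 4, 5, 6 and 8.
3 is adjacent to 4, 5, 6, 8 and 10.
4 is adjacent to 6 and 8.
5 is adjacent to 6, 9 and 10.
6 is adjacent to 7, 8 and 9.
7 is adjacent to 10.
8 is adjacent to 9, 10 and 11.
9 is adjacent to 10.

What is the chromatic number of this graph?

6

1, 2, 3, 4, 6, 8 form a clique, so at least 6 colors are needed.
6 colors suffice: color a → {6, 10, 11}; color b → {5, 7, 8}; color c → {1}; color d → {3, 9}; color e → {2}; color f → {4}. Each edge has distinct colors on its endpoints.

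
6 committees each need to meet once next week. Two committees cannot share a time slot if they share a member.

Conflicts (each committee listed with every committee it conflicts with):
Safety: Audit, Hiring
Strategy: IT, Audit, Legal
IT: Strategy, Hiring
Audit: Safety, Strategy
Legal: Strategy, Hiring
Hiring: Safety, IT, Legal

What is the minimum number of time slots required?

The cycle Strategy-Audit-Safety-Hiring-Legal-Strategy has odd length 5, so it cannot be 2-colored; at least 3 time slots are needed.
A valid assignment using 3 time slots: Safety=2, Strategy=1, IT=2, Audit=3, Legal=2, Hiring=1. No two conflicting committees share a time slot.

3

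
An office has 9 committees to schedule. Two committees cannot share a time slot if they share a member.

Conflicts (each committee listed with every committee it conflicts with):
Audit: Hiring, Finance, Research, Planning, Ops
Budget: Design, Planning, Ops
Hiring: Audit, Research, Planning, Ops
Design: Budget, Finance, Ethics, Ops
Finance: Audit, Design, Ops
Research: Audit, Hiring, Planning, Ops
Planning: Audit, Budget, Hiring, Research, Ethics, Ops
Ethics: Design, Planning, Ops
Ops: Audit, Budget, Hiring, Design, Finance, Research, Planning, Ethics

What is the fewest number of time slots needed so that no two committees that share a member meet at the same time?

Audit, Hiring, Research, Planning, Ops all conflict with each other, so at least 5 time slots are needed.
Using 5 time slots: Audit=3, Budget=3, Hiring=5, Design=2, Finance=4, Research=4, Planning=2, Ethics=3, Ops=1. Every pair that conflicts lands in different time slots.

5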